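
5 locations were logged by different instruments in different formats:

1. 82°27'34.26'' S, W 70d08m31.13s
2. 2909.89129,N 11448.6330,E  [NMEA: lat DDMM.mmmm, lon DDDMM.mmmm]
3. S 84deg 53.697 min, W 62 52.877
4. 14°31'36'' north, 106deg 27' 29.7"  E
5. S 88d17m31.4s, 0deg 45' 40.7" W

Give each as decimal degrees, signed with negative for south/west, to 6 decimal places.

1. -82.459517, -70.141981
2. 29.164855, 114.810550
3. -84.894950, -62.881283
4. 14.526667, 106.458250
5. -88.292056, -0.761306

Point 1:
  φ: 82° + 27/60 + 34.26/3600 = 82 + 0.450000 + 0.009517 = 82.4595167
  hemisphere S, so the sign is −
  Lon: 70 + 8/60 + 31.13/3600 = 70.1419806
  W → negative
Point 2:
  φ: split at 2 digits → 29° and 9.89129′; 29 + 9.89129/60 = 29.1648548
  N → positive
  Longitude: degrees = first 3 digits = 114, minutes = 48.633; 114 + 48.633/60 = 114.8105500
  E → positive
Point 3:
  Latitude: 53.697′ = 0.894950°; total 84.8949500
  S ⇒ negate
  Longitude: 52.877′ = 0.881283°; total 62.8812833
  W → negative
Point 4:
  φ: 14° + 31/60 + 36/3600 = 14 + 0.516667 + 0.010000 = 14.5266667
  N → positive
  λ: 106° + 27/60 + 29.7/3600 = 106 + 0.450000 + 0.008250 = 106.4582500
  E ⇒ keep positive
Point 5:
  Lat: 17′ + 31.4″ = 17.52333′; 88 + 17.52333/60 = 88.2920556
  S ⇒ negate
  Longitude: 0 + 45/60 + 40.7/3600 = 0.7613056
  hemisphere W, so the sign is −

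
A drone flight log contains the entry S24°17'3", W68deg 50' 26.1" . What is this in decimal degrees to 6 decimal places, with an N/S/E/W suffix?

Latitude: 17′ + 3″ = 17.05000′; 24 + 17.05000/60 = 24.2841667
λ: 68° + 50/60 + 26.1/3600 = 68 + 0.833333 + 0.007250 = 68.8405833

24.284167° S, 68.840583° W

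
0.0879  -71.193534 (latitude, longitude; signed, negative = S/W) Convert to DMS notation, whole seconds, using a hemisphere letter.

0°05′16″ N, 71°11′37″ W

Lat: 0.087900° → 5.27400′; 0.27400 × 60 = 16.44″
Longitude is negative → W; |value| = 71.193534
λ: whole degrees 71; 11.61204′ → 11′ and 36.72″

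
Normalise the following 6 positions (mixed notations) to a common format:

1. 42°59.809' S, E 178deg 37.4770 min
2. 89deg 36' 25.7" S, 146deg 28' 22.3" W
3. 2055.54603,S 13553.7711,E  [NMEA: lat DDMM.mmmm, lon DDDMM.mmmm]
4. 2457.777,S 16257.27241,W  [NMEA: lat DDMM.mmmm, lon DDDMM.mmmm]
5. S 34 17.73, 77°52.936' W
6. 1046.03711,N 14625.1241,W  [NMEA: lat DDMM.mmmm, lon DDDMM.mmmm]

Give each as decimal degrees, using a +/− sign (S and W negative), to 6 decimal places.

Point 1:
  Lat: 42 + 59.809/60 = 42.9968167
  hemisphere S, so the sign is −
  Lon: 178 + 37.477/60 = 178.6246167
  E ⇒ keep positive
Point 2:
  Lat: 36′ + 25.7″ = 36.42833′; 89 + 36.42833/60 = 89.6071389
  S ⇒ negate
  Lon: 28′ + 22.3″ = 28.37167′; 146 + 28.37167/60 = 146.4728611
  W → negative
Point 3:
  Latitude: split at 2 digits → 20° and 55.54603′; 20 + 55.54603/60 = 20.9257672
  S → negative
  λ: degrees = first 3 digits = 135, minutes = 53.7711; 135 + 53.7711/60 = 135.8961850
  E → positive
Point 4:
  Latitude: degrees = first 2 digits = 24, minutes = 57.777; 24 + 57.777/60 = 24.9629500
  S ⇒ negate
  Longitude: degrees = first 3 digits = 162, minutes = 57.27241; 162 + 57.27241/60 = 162.9545402
  W ⇒ negate
Point 5:
  Lat: 17.73′ = 0.295500°; total 34.2955000
  hemisphere S, so the sign is −
  Lon: 52.936′ = 0.882267°; total 77.8822667
  W → negative
Point 6:
  φ: split at 2 digits → 10° and 46.03711′; 10 + 46.03711/60 = 10.7672852
  N ⇒ keep positive
  Lon: split at 3 digits → 146° and 25.1241′; 146 + 25.1241/60 = 146.4187350
  W ⇒ negate

1. -42.996817, 178.624617
2. -89.607139, -146.472861
3. -20.925767, 135.896185
4. -24.962950, -162.954540
5. -34.295500, -77.882267
6. 10.767285, -146.418735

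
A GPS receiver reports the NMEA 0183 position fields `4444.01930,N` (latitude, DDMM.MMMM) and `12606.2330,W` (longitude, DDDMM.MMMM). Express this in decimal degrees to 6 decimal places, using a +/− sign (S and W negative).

44.733655, -126.103883

φ: split at 2 digits → 44° and 44.0193′; 44 + 44.0193/60 = 44.7336550
N ⇒ keep positive
Longitude: degrees = first 3 digits = 126, minutes = 6.233; 126 + 6.233/60 = 126.1038833
W → negative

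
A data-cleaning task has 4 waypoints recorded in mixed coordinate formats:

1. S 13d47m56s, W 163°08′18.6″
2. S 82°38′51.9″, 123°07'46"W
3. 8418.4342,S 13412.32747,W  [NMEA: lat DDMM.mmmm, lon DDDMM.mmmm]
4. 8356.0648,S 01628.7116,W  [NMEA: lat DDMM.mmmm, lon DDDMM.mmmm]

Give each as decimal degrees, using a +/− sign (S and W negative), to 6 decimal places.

Point 1:
  Lat: 47′ + 56″ = 47.93333′; 13 + 47.93333/60 = 13.7988889
  hemisphere S, so the sign is −
  Lon: 163 + 8/60 + 18.6/3600 = 163.1385000
  hemisphere W, so the sign is −
Point 2:
  φ: 38′ + 51.9″ = 38.86500′; 82 + 38.86500/60 = 82.6477500
  hemisphere S, so the sign is −
  Lon: 123° + 7/60 + 46/3600 = 123 + 0.116667 + 0.012778 = 123.1294444
  W → negative
Point 3:
  Latitude: split at 2 digits → 84° and 18.4342′; 84 + 18.4342/60 = 84.3072367
  S → negative
  Longitude: degrees = first 3 digits = 134, minutes = 12.32747; 134 + 12.32747/60 = 134.2054578
  hemisphere W, so the sign is −
Point 4:
  Latitude: degrees = first 2 digits = 83, minutes = 56.0648; 83 + 56.0648/60 = 83.9344133
  S ⇒ negate
  Lon: split at 3 digits → 016° and 28.7116′; 16 + 28.7116/60 = 16.4785267
  W → negative

1. -13.798889, -163.138500
2. -82.647750, -123.129444
3. -84.307237, -134.205458
4. -83.934413, -16.478527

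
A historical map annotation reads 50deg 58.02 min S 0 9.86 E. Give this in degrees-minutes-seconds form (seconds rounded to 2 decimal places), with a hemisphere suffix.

50°58′1.20″ S, 0°09′51.60″ E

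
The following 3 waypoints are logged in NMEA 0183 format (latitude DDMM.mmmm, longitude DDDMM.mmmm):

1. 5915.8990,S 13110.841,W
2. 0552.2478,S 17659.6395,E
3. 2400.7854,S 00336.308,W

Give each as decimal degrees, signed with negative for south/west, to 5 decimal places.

1. -59.26498, -131.18068
2. -5.87080, 176.99399
3. -24.01309, -3.60513

Point 1:
  φ: degrees = first 2 digits = 59, minutes = 15.899; 59 + 15.899/60 = 59.264983
  hemisphere S, so the sign is −
  Lon: split at 3 digits → 131° and 10.841′; 131 + 10.841/60 = 131.180683
  hemisphere W, so the sign is −
Point 2:
  Lat: degrees = first 2 digits = 5, minutes = 52.2478; 5 + 52.2478/60 = 5.870797
  S → negative
  λ: degrees = first 3 digits = 176, minutes = 59.6395; 176 + 59.6395/60 = 176.993992
  E ⇒ keep positive
Point 3:
  Latitude: split at 2 digits → 24° and 0.7854′; 24 + 0.7854/60 = 24.013090
  S ⇒ negate
  Lon: degrees = first 3 digits = 3, minutes = 36.308; 3 + 36.308/60 = 3.605133
  hemisphere W, so the sign is −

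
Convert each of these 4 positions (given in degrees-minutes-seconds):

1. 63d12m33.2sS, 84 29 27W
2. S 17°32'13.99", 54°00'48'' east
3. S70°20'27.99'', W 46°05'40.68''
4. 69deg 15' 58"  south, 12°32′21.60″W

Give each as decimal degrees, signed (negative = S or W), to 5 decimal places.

1. -63.20922, -84.49083
2. -17.53722, 54.01333
3. -70.34111, -46.09463
4. -69.26611, -12.53933

Point 1:
  Latitude: 63 + 12/60 + 33.2/3600 = 63.209222
  S → negative
  λ: 84 + 29/60 + 27/3600 = 84.490833
  hemisphere W, so the sign is −
Point 2:
  Lat: 17 + 32/60 + 13.99/3600 = 17.537219
  S ⇒ negate
  Lon: 54° + 0/60 + 48/3600 = 54 + 0.000000 + 0.013333 = 54.013333
  E → positive
Point 3:
  φ: 70° + 20/60 + 27.99/3600 = 70 + 0.333333 + 0.007775 = 70.341108
  S ⇒ negate
  λ: 46° + 5/60 + 40.68/3600 = 46 + 0.083333 + 0.011300 = 46.094633
  W → negative
Point 4:
  Latitude: 15′ + 58″ = 15.96667′; 69 + 15.96667/60 = 69.266111
  S ⇒ negate
  Longitude: 12° + 32/60 + 21.6/3600 = 12 + 0.533333 + 0.006000 = 12.539333
  W → negative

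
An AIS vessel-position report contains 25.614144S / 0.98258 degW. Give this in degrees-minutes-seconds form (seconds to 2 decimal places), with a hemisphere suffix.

25°36′50.92″ S, 0°58′57.29″ W

φ: 0.614144° → 36.84864′; 0.84864 × 60 = 50.9184″
λ: 0.982580° → 58.95480′; 0.95480 × 60 = 57.2880″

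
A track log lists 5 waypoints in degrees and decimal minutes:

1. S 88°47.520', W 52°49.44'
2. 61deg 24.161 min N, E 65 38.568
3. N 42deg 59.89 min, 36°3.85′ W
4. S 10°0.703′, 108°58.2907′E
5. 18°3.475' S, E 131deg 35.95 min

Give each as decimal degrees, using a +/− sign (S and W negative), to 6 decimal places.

Point 1:
  Lat: 88 + 47.52/60 = 88.7920000
  S → negative
  λ: 52 + 49.44/60 = 52.8240000
  hemisphere W, so the sign is −
Point 2:
  Lat: 24.161′ = 0.402683°; total 61.4026833
  N → positive
  Lon: 38.568′ = 0.642800°; total 65.6428000
  E → positive
Point 3:
  φ: 42 + 59.89/60 = 42.9981667
  N ⇒ keep positive
  Lon: 3.85′ = 0.064167°; total 36.0641667
  hemisphere W, so the sign is −
Point 4:
  Lat: 10 + 0.703/60 = 10.0117167
  S ⇒ negate
  Lon: 58.2907′ = 0.971512°; total 108.9715117
  E ⇒ keep positive
Point 5:
  Lat: 18 + 3.475/60 = 18.0579167
  hemisphere S, so the sign is −
  λ: 35.95′ = 0.599167°; total 131.5991667
  E → positive

1. -88.792000, -52.824000
2. 61.402683, 65.642800
3. 42.998167, -36.064167
4. -10.011717, 108.971512
5. -18.057917, 131.599167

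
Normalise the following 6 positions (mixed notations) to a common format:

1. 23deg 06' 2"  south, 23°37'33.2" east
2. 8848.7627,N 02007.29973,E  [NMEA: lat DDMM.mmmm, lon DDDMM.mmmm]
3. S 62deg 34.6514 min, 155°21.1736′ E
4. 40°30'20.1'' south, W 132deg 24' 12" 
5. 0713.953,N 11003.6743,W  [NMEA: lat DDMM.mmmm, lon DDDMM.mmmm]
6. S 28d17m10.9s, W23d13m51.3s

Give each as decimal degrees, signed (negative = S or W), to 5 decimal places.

Point 1:
  φ: 23 + 6/60 + 2/3600 = 23.100556
  S ⇒ negate
  Lon: 23 + 37/60 + 33.2/3600 = 23.625889
  E ⇒ keep positive
Point 2:
  Latitude: split at 2 digits → 88° and 48.7627′; 88 + 48.7627/60 = 88.812712
  N → positive
  Lon: degrees = first 3 digits = 20, minutes = 7.29973; 20 + 7.29973/60 = 20.121662
  E ⇒ keep positive
Point 3:
  φ: 34.6514′ = 0.577523°; total 62.577523
  S → negative
  λ: 155 + 21.1736/60 = 155.352893
  E ⇒ keep positive
Point 4:
  Lat: 40° + 30/60 + 20.1/3600 = 40 + 0.500000 + 0.005583 = 40.505583
  S → negative
  λ: 132° + 24/60 + 12/3600 = 132 + 0.400000 + 0.003333 = 132.403333
  hemisphere W, so the sign is −
Point 5:
  φ: degrees = first 2 digits = 7, minutes = 13.953; 7 + 13.953/60 = 7.232550
  N → positive
  λ: degrees = first 3 digits = 110, minutes = 3.6743; 110 + 3.6743/60 = 110.061238
  W → negative
Point 6:
  Latitude: 17′ + 10.9″ = 17.18167′; 28 + 17.18167/60 = 28.286361
  S ⇒ negate
  λ: 23 + 13/60 + 51.3/3600 = 23.230917
  W ⇒ negate

1. -23.10056, 23.62589
2. 88.81271, 20.12166
3. -62.57752, 155.35289
4. -40.50558, -132.40333
5. 7.23255, -110.06124
6. -28.28636, -23.23092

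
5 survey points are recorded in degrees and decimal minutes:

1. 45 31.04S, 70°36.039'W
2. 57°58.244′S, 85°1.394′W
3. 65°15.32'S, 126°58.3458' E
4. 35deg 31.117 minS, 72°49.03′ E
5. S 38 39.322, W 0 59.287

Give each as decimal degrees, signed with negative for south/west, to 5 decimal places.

Point 1:
  Latitude: 31.04′ = 0.517333°; total 45.517333
  S → negative
  Lon: 36.039′ = 0.600650°; total 70.600650
  W → negative
Point 2:
  φ: 58.244′ = 0.970733°; total 57.970733
  S → negative
  Longitude: 85 + 1.394/60 = 85.023233
  W ⇒ negate
Point 3:
  φ: 15.32′ = 0.255333°; total 65.255333
  S → negative
  Lon: 58.3458′ = 0.972430°; total 126.972430
  E ⇒ keep positive
Point 4:
  Latitude: 31.117′ = 0.518617°; total 35.518617
  S ⇒ negate
  Lon: 72 + 49.03/60 = 72.817167
  E ⇒ keep positive
Point 5:
  Latitude: 38 + 39.322/60 = 38.655367
  S → negative
  Lon: 59.287′ = 0.988117°; total 0.988117
  W ⇒ negate

1. -45.51733, -70.60065
2. -57.97073, -85.02323
3. -65.25533, 126.97243
4. -35.51862, 72.81717
5. -38.65537, -0.98812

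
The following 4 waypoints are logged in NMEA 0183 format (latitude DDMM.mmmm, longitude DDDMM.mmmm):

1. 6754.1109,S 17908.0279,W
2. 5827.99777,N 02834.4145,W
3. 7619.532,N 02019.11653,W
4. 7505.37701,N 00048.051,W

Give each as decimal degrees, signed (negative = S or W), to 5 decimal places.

1. -67.90185, -179.13380
2. 58.46663, -28.57358
3. 76.32553, -20.31861
4. 75.08962, -0.80085

Point 1:
  Latitude: split at 2 digits → 67° and 54.1109′; 67 + 54.1109/60 = 67.901848
  S ⇒ negate
  Lon: split at 3 digits → 179° and 8.0279′; 179 + 8.0279/60 = 179.133798
  W → negative
Point 2:
  Lat: degrees = first 2 digits = 58, minutes = 27.99777; 58 + 27.99777/60 = 58.466630
  N ⇒ keep positive
  Longitude: degrees = first 3 digits = 28, minutes = 34.4145; 28 + 34.4145/60 = 28.573575
  hemisphere W, so the sign is −
Point 3:
  Lat: degrees = first 2 digits = 76, minutes = 19.532; 76 + 19.532/60 = 76.325533
  N ⇒ keep positive
  Lon: split at 3 digits → 020° and 19.11653′; 20 + 19.11653/60 = 20.318609
  hemisphere W, so the sign is −
Point 4:
  Lat: split at 2 digits → 75° and 5.37701′; 75 + 5.37701/60 = 75.089617
  N → positive
  λ: degrees = first 3 digits = 0, minutes = 48.051; 0 + 48.051/60 = 0.800850
  W → negative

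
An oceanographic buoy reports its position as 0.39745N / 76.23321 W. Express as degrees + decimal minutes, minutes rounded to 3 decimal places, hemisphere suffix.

φ: minutes = (0.397450 − 0) × 60 = 23.84700
Longitude: minutes = (76.233210 − 76) × 60 = 13.99260

0° 23.847′ N, 76° 13.993′ W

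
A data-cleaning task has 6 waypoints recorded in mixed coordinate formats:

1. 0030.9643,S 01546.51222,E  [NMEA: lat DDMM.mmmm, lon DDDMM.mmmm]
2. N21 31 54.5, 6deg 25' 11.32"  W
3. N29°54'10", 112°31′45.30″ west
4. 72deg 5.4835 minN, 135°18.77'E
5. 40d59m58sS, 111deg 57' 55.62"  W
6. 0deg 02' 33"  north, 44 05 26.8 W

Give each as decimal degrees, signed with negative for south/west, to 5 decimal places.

Point 1:
  Latitude: split at 2 digits → 00° and 30.9643′; 0 + 30.9643/60 = 0.516072
  S → negative
  Lon: split at 3 digits → 015° and 46.51222′; 15 + 46.51222/60 = 15.775204
  E → positive
Point 2:
  Lat: 21 + 31/60 + 54.5/3600 = 21.531806
  N ⇒ keep positive
  Longitude: 6° + 25/60 + 11.32/3600 = 6 + 0.416667 + 0.003144 = 6.419811
  W ⇒ negate
Point 3:
  Latitude: 29 + 54/60 + 10/3600 = 29.902778
  N → positive
  Longitude: 112° + 31/60 + 45.3/3600 = 112 + 0.516667 + 0.012583 = 112.529250
  hemisphere W, so the sign is −
Point 4:
  φ: 72 + 5.4835/60 = 72.091392
  N → positive
  Lon: 18.77′ = 0.312833°; total 135.312833
  E ⇒ keep positive
Point 5:
  Lat: 40° + 59/60 + 58/3600 = 40 + 0.983333 + 0.016111 = 40.999444
  hemisphere S, so the sign is −
  Longitude: 57′ + 55.62″ = 57.92700′; 111 + 57.92700/60 = 111.965450
  W → negative
Point 6:
  Lat: 2′ + 33″ = 2.55000′; 0 + 2.55000/60 = 0.042500
  N → positive
  Lon: 44 + 5/60 + 26.8/3600 = 44.090778
  W → negative

1. -0.51607, 15.77520
2. 21.53181, -6.41981
3. 29.90278, -112.52925
4. 72.09139, 135.31283
5. -40.99944, -111.96545
6. 0.04250, -44.09078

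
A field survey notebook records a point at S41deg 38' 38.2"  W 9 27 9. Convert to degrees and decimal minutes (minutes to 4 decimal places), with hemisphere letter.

φ: seconds/60 = 0.63667; minutes = 38 + 0.63667 = 38.636667
λ: 27 + 9/60 = 27.150000′

41° 38.6367′ S, 9° 27.1500′ W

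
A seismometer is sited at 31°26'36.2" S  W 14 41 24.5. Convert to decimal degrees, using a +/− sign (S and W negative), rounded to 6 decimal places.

φ: 31 + 26/60 + 36.2/3600 = 31.4433889
S ⇒ negate
Lon: 14 + 41/60 + 24.5/3600 = 14.6901389
W ⇒ negate

-31.443389, -14.690139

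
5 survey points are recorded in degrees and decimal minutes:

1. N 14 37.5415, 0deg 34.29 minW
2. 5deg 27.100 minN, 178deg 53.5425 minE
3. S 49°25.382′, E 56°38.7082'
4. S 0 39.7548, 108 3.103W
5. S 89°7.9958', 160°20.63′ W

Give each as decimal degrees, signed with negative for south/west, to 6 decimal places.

Point 1:
  Latitude: 37.5415′ = 0.625692°; total 14.6256917
  N → positive
  Longitude: 34.29′ = 0.571500°; total 0.5715000
  W → negative
Point 2:
  Latitude: 5 + 27.1/60 = 5.4516667
  N ⇒ keep positive
  λ: 178 + 53.5425/60 = 178.8923750
  E → positive
Point 3:
  Latitude: 25.382′ = 0.423033°; total 49.4230333
  S → negative
  Longitude: 38.7082′ = 0.645137°; total 56.6451367
  E → positive
Point 4:
  Lat: 39.7548′ = 0.662580°; total 0.6625800
  hemisphere S, so the sign is −
  Lon: 3.103′ = 0.051717°; total 108.0517167
  W ⇒ negate
Point 5:
  Latitude: 7.9958′ = 0.133263°; total 89.1332633
  S → negative
  λ: 20.63′ = 0.343833°; total 160.3438333
  hemisphere W, so the sign is −

1. 14.625692, -0.571500
2. 5.451667, 178.892375
3. -49.423033, 56.645137
4. -0.662580, -108.051717
5. -89.133263, -160.343833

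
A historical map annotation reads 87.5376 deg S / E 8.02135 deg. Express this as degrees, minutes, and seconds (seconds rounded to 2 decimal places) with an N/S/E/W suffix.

φ: whole degrees 87; 32.25600′ → 32′ and 15.3600″
λ: whole degrees 8; 1.28100′ → 1′ and 16.8600″

87°32′15.36″ S, 8°01′16.86″ E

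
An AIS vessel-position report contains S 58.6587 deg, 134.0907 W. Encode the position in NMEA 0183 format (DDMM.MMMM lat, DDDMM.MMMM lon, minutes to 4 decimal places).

5839.5220,S / 13405.4420,W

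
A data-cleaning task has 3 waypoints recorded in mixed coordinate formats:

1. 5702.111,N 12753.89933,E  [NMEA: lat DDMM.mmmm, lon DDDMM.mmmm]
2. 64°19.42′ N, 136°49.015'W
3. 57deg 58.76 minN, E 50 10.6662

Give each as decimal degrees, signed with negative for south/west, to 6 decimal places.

1. 57.035183, 127.898322
2. 64.323667, -136.816917
3. 57.979333, 50.177770

Point 1:
  Latitude: split at 2 digits → 57° and 2.111′; 57 + 2.111/60 = 57.0351833
  N ⇒ keep positive
  Longitude: split at 3 digits → 127° and 53.89933′; 127 + 53.89933/60 = 127.8983222
  E ⇒ keep positive
Point 2:
  Latitude: 64 + 19.42/60 = 64.3236667
  N → positive
  Lon: 136 + 49.015/60 = 136.8169167
  W → negative
Point 3:
  Latitude: 57 + 58.76/60 = 57.9793333
  N → positive
  λ: 50 + 10.6662/60 = 50.1777700
  E ⇒ keep positive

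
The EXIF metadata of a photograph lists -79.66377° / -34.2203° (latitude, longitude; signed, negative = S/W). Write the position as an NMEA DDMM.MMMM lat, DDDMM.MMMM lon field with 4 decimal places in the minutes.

7939.8262,S / 03413.2180,W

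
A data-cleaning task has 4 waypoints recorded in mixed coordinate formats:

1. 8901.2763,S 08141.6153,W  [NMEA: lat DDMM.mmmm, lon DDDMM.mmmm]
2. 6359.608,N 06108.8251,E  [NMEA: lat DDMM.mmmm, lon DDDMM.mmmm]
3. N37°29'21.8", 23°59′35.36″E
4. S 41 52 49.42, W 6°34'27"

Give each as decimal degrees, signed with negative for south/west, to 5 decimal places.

Point 1:
  Lat: split at 2 digits → 89° and 1.2763′; 89 + 1.2763/60 = 89.021272
  S ⇒ negate
  Longitude: split at 3 digits → 081° and 41.6153′; 81 + 41.6153/60 = 81.693588
  W → negative
Point 2:
  Latitude: split at 2 digits → 63° and 59.608′; 63 + 59.608/60 = 63.993467
  N ⇒ keep positive
  Longitude: degrees = first 3 digits = 61, minutes = 8.8251; 61 + 8.8251/60 = 61.147085
  E ⇒ keep positive
Point 3:
  Lat: 29′ + 21.8″ = 29.36333′; 37 + 29.36333/60 = 37.489389
  N ⇒ keep positive
  Lon: 59′ + 35.36″ = 59.58933′; 23 + 59.58933/60 = 23.993156
  E → positive
Point 4:
  Lat: 41° + 52/60 + 49.42/3600 = 41 + 0.866667 + 0.013728 = 41.880394
  S → negative
  λ: 34′ + 27″ = 34.45000′; 6 + 34.45000/60 = 6.574167
  hemisphere W, so the sign is −

1. -89.02127, -81.69359
2. 63.99347, 61.14709
3. 37.48939, 23.99316
4. -41.88039, -6.57417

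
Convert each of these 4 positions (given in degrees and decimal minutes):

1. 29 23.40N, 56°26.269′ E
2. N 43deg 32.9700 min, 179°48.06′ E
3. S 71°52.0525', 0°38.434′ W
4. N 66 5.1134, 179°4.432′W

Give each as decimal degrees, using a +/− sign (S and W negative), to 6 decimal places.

Point 1:
  Lat: 29 + 23.4/60 = 29.3900000
  N → positive
  Longitude: 26.269′ = 0.437817°; total 56.4378167
  E ⇒ keep positive
Point 2:
  Lat: 43 + 32.97/60 = 43.5495000
  N → positive
  Lon: 179 + 48.06/60 = 179.8010000
  E → positive
Point 3:
  Lat: 52.0525′ = 0.867542°; total 71.8675417
  S ⇒ negate
  Lon: 38.434′ = 0.640567°; total 0.6405667
  hemisphere W, so the sign is −
Point 4:
  Lat: 66 + 5.1134/60 = 66.0852233
  N → positive
  Longitude: 179 + 4.432/60 = 179.0738667
  W ⇒ negate

1. 29.390000, 56.437817
2. 43.549500, 179.801000
3. -71.867542, -0.640567
4. 66.085223, -179.073867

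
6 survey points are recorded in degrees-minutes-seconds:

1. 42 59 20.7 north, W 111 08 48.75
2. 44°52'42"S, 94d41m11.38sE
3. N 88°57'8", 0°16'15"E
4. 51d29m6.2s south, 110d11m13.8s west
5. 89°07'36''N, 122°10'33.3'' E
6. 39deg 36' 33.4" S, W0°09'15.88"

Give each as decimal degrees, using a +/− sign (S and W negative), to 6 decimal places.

1. 42.989083, -111.146875
2. -44.878333, 94.686494
3. 88.952222, 0.270833
4. -51.485056, -110.187167
5. 89.126667, 122.175917
6. -39.609278, -0.154411

Point 1:
  Latitude: 59′ + 20.7″ = 59.34500′; 42 + 59.34500/60 = 42.9890833
  N → positive
  λ: 111 + 8/60 + 48.75/3600 = 111.1468750
  W → negative
Point 2:
  φ: 52′ + 42″ = 52.70000′; 44 + 52.70000/60 = 44.8783333
  S → negative
  Lon: 94 + 41/60 + 11.38/3600 = 94.6864944
  E → positive
Point 3:
  Lat: 88 + 57/60 + 8/3600 = 88.9522222
  N → positive
  Lon: 0° + 16/60 + 15/3600 = 0 + 0.266667 + 0.004167 = 0.2708333
  E → positive
Point 4:
  Latitude: 29′ + 6.2″ = 29.10333′; 51 + 29.10333/60 = 51.4850556
  S ⇒ negate
  Lon: 11′ + 13.8″ = 11.23000′; 110 + 11.23000/60 = 110.1871667
  hemisphere W, so the sign is −
Point 5:
  φ: 7′ + 36″ = 7.60000′; 89 + 7.60000/60 = 89.1266667
  N → positive
  λ: 10′ + 33.3″ = 10.55500′; 122 + 10.55500/60 = 122.1759167
  E → positive
Point 6:
  φ: 39 + 36/60 + 33.4/3600 = 39.6092778
  S ⇒ negate
  Lon: 9′ + 15.88″ = 9.26467′; 0 + 9.26467/60 = 0.1544111
  W ⇒ negate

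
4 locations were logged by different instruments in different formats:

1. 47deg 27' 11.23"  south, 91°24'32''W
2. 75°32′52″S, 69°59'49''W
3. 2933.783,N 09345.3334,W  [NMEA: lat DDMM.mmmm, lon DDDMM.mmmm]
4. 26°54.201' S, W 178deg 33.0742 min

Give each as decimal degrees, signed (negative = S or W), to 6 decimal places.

1. -47.453119, -91.408889
2. -75.547778, -69.996944
3. 29.563050, -93.755557
4. -26.903350, -178.551237

Point 1:
  Latitude: 47 + 27/60 + 11.23/3600 = 47.4531194
  hemisphere S, so the sign is −
  λ: 24′ + 32″ = 24.53333′; 91 + 24.53333/60 = 91.4088889
  hemisphere W, so the sign is −
Point 2:
  Lat: 75° + 32/60 + 52/3600 = 75 + 0.533333 + 0.014444 = 75.5477778
  S ⇒ negate
  Longitude: 59′ + 49″ = 59.81667′; 69 + 59.81667/60 = 69.9969444
  W ⇒ negate
Point 3:
  φ: split at 2 digits → 29° and 33.783′; 29 + 33.783/60 = 29.5630500
  N ⇒ keep positive
  Longitude: split at 3 digits → 093° and 45.3334′; 93 + 45.3334/60 = 93.7555567
  W ⇒ negate
Point 4:
  φ: 54.201′ = 0.903350°; total 26.9033500
  S ⇒ negate
  λ: 33.0742′ = 0.551237°; total 178.5512367
  hemisphere W, so the sign is −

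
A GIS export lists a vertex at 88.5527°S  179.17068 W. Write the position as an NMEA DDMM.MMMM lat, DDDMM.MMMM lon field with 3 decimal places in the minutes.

8833.162,S / 17910.241,W

φ: fractional part 0.552700 → 33.16200 minutes
Lon: 179° + 0.170680 × 60 = 179° 10.24080′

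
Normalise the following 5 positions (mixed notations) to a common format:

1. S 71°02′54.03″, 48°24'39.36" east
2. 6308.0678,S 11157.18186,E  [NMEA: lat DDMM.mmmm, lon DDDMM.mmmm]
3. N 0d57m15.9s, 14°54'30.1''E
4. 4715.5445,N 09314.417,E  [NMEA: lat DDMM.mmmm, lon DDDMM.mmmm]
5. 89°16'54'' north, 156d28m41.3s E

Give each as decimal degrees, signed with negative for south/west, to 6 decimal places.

1. -71.048342, 48.410933
2. -63.134463, 111.953031
3. 0.954417, 14.908361
4. 47.259075, 93.240283
5. 89.281667, 156.478139

Point 1:
  Latitude: 71 + 2/60 + 54.03/3600 = 71.0483417
  S → negative
  Lon: 48 + 24/60 + 39.36/3600 = 48.4109333
  E → positive
Point 2:
  Lat: degrees = first 2 digits = 63, minutes = 8.0678; 63 + 8.0678/60 = 63.1344633
  S → negative
  Longitude: split at 3 digits → 111° and 57.18186′; 111 + 57.18186/60 = 111.9530310
  E ⇒ keep positive
Point 3:
  Latitude: 0 + 57/60 + 15.9/3600 = 0.9544167
  N ⇒ keep positive
  λ: 14° + 54/60 + 30.1/3600 = 14 + 0.900000 + 0.008361 = 14.9083611
  E ⇒ keep positive
Point 4:
  Latitude: degrees = first 2 digits = 47, minutes = 15.5445; 47 + 15.5445/60 = 47.2590750
  N → positive
  Lon: split at 3 digits → 093° and 14.417′; 93 + 14.417/60 = 93.2402833
  E ⇒ keep positive
Point 5:
  φ: 89° + 16/60 + 54/3600 = 89 + 0.266667 + 0.015000 = 89.2816667
  N ⇒ keep positive
  Longitude: 156 + 28/60 + 41.3/3600 = 156.4781389
  E → positive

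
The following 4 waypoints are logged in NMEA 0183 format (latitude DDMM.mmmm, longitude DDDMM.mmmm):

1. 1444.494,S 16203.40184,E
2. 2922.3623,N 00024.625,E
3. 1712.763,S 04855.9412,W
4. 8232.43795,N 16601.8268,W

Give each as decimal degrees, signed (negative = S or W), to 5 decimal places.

1. -14.74157, 162.05670
2. 29.37271, 0.41042
3. -17.21272, -48.93235
4. 82.54063, -166.03045

Point 1:
  φ: split at 2 digits → 14° and 44.494′; 14 + 44.494/60 = 14.741567
  S ⇒ negate
  Longitude: split at 3 digits → 162° and 3.40184′; 162 + 3.40184/60 = 162.056697
  E → positive
Point 2:
  Latitude: degrees = first 2 digits = 29, minutes = 22.3623; 29 + 22.3623/60 = 29.372705
  N ⇒ keep positive
  Longitude: degrees = first 3 digits = 0, minutes = 24.625; 0 + 24.625/60 = 0.410417
  E ⇒ keep positive
Point 3:
  φ: split at 2 digits → 17° and 12.763′; 17 + 12.763/60 = 17.212717
  hemisphere S, so the sign is −
  Longitude: degrees = first 3 digits = 48, minutes = 55.9412; 48 + 55.9412/60 = 48.932353
  W → negative
Point 4:
  Latitude: degrees = first 2 digits = 82, minutes = 32.43795; 82 + 32.43795/60 = 82.540633
  N ⇒ keep positive
  λ: degrees = first 3 digits = 166, minutes = 1.8268; 166 + 1.8268/60 = 166.030447
  W → negative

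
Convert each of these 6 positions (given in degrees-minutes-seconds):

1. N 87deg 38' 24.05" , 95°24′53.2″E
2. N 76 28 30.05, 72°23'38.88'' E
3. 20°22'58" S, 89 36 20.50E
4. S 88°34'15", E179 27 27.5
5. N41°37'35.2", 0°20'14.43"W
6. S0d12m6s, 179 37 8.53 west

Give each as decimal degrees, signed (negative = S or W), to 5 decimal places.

1. 87.64001, 95.41478
2. 76.47501, 72.39413
3. -20.38278, 89.60569
4. -88.57083, 179.45764
5. 41.62644, -0.33734
6. -0.20167, -179.61904

Point 1:
  Latitude: 38′ + 24.05″ = 38.40083′; 87 + 38.40083/60 = 87.640014
  N ⇒ keep positive
  Lon: 95° + 24/60 + 53.2/3600 = 95 + 0.400000 + 0.014778 = 95.414778
  E ⇒ keep positive
Point 2:
  Lat: 28′ + 30.05″ = 28.50083′; 76 + 28.50083/60 = 76.475014
  N → positive
  Longitude: 23′ + 38.88″ = 23.64800′; 72 + 23.64800/60 = 72.394133
  E → positive
Point 3:
  φ: 20 + 22/60 + 58/3600 = 20.382778
  hemisphere S, so the sign is −
  Longitude: 89° + 36/60 + 20.5/3600 = 89 + 0.600000 + 0.005694 = 89.605694
  E → positive
Point 4:
  Latitude: 88° + 34/60 + 15/3600 = 88 + 0.566667 + 0.004167 = 88.570833
  S ⇒ negate
  λ: 179 + 27/60 + 27.5/3600 = 179.457639
  E → positive
Point 5:
  φ: 41 + 37/60 + 35.2/3600 = 41.626444
  N → positive
  Longitude: 0 + 20/60 + 14.43/3600 = 0.337342
  W → negative
Point 6:
  Latitude: 12′ + 6″ = 12.10000′; 0 + 12.10000/60 = 0.201667
  S → negative
  Lon: 179° + 37/60 + 8.53/3600 = 179 + 0.616667 + 0.002369 = 179.619036
  W ⇒ negate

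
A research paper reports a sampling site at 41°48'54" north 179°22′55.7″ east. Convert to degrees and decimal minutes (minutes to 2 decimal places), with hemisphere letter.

41° 48.90′ N, 179° 22.93′ E

Latitude: 48 + 54/60 = 48.9000′
Longitude: seconds/60 = 0.92833; minutes = 22 + 0.92833 = 22.9283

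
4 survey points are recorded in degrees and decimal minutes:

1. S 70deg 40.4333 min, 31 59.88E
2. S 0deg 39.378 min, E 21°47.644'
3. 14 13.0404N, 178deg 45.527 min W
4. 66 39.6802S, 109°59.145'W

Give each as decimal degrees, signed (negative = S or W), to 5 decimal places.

1. -70.67389, 31.99800
2. -0.65630, 21.79407
3. 14.21734, -178.75878
4. -66.66134, -109.98575

Point 1:
  Lat: 40.4333′ = 0.673888°; total 70.673888
  hemisphere S, so the sign is −
  λ: 59.88′ = 0.998000°; total 31.998000
  E ⇒ keep positive
Point 2:
  φ: 39.378′ = 0.656300°; total 0.656300
  hemisphere S, so the sign is −
  λ: 21 + 47.644/60 = 21.794067
  E → positive
Point 3:
  Latitude: 13.0404′ = 0.217340°; total 14.217340
  N → positive
  Longitude: 178 + 45.527/60 = 178.758783
  hemisphere W, so the sign is −
Point 4:
  Lat: 39.6802′ = 0.661337°; total 66.661337
  S → negative
  Lon: 59.145′ = 0.985750°; total 109.985750
  W → negative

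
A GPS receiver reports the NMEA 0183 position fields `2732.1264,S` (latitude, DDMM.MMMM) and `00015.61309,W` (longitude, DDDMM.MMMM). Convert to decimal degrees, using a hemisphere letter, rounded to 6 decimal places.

27.535440° S, 0.260218° W

φ: split at 2 digits → 27° and 32.1264′; 27 + 32.1264/60 = 27.5354400
λ: degrees = first 3 digits = 0, minutes = 15.61309; 0 + 15.61309/60 = 0.2602182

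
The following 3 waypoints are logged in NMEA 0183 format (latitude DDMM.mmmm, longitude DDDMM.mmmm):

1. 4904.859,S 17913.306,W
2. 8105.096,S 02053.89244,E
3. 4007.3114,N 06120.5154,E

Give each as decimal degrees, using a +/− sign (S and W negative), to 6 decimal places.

Point 1:
  φ: split at 2 digits → 49° and 4.859′; 49 + 4.859/60 = 49.0809833
  S → negative
  λ: split at 3 digits → 179° and 13.306′; 179 + 13.306/60 = 179.2217667
  hemisphere W, so the sign is −
Point 2:
  Lat: split at 2 digits → 81° and 5.096′; 81 + 5.096/60 = 81.0849333
  hemisphere S, so the sign is −
  Longitude: split at 3 digits → 020° and 53.89244′; 20 + 53.89244/60 = 20.8982073
  E ⇒ keep positive
Point 3:
  φ: split at 2 digits → 40° and 7.3114′; 40 + 7.3114/60 = 40.1218567
  N → positive
  λ: split at 3 digits → 061° and 20.5154′; 61 + 20.5154/60 = 61.3419233
  E ⇒ keep positive

1. -49.080983, -179.221767
2. -81.084933, 20.898207
3. 40.121857, 61.341923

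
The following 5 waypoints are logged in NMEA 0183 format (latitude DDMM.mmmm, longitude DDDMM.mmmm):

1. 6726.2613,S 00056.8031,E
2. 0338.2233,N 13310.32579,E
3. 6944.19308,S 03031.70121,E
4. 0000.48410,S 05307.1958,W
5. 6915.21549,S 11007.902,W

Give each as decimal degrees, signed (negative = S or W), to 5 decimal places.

Point 1:
  Lat: split at 2 digits → 67° and 26.2613′; 67 + 26.2613/60 = 67.437688
  S → negative
  λ: degrees = first 3 digits = 0, minutes = 56.8031; 0 + 56.8031/60 = 0.946718
  E → positive
Point 2:
  Lat: degrees = first 2 digits = 3, minutes = 38.2233; 3 + 38.2233/60 = 3.637055
  N ⇒ keep positive
  Longitude: split at 3 digits → 133° and 10.32579′; 133 + 10.32579/60 = 133.172097
  E → positive
Point 3:
  Lat: degrees = first 2 digits = 69, minutes = 44.19308; 69 + 44.19308/60 = 69.736551
  S → negative
  λ: degrees = first 3 digits = 30, minutes = 31.70121; 30 + 31.70121/60 = 30.528354
  E ⇒ keep positive
Point 4:
  φ: degrees = first 2 digits = 0, minutes = 0.4841; 0 + 0.4841/60 = 0.008068
  hemisphere S, so the sign is −
  Longitude: degrees = first 3 digits = 53, minutes = 7.1958; 53 + 7.1958/60 = 53.119930
  W → negative
Point 5:
  φ: degrees = first 2 digits = 69, minutes = 15.21549; 69 + 15.21549/60 = 69.253592
  S → negative
  Longitude: degrees = first 3 digits = 110, minutes = 7.902; 110 + 7.902/60 = 110.131700
  W ⇒ negate

1. -67.43769, 0.94672
2. 3.63706, 133.17210
3. -69.73655, 30.52835
4. -0.00807, -53.11993
5. -69.25359, -110.13170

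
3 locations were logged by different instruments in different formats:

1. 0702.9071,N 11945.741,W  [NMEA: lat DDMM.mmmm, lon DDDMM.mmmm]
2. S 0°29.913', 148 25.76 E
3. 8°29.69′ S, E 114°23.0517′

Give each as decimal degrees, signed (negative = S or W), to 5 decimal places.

1. 7.04845, -119.76235
2. -0.49855, 148.42933
3. -8.49483, 114.38420

Point 1:
  Lat: degrees = first 2 digits = 7, minutes = 2.9071; 7 + 2.9071/60 = 7.048452
  N ⇒ keep positive
  λ: degrees = first 3 digits = 119, minutes = 45.741; 119 + 45.741/60 = 119.762350
  W → negative
Point 2:
  φ: 29.913′ = 0.498550°; total 0.498550
  S → negative
  λ: 25.76′ = 0.429333°; total 148.429333
  E → positive
Point 3:
  Latitude: 29.69′ = 0.494833°; total 8.494833
  hemisphere S, so the sign is −
  Lon: 23.0517′ = 0.384195°; total 114.384195
  E ⇒ keep positive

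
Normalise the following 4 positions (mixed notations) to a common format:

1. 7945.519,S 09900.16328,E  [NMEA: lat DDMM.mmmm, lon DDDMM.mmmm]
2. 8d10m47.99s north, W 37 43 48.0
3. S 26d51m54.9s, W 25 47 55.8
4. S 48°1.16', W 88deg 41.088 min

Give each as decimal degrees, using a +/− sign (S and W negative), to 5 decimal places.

Point 1:
  Latitude: degrees = first 2 digits = 79, minutes = 45.519; 79 + 45.519/60 = 79.758650
  hemisphere S, so the sign is −
  Longitude: degrees = first 3 digits = 99, minutes = 0.16328; 99 + 0.16328/60 = 99.002721
  E ⇒ keep positive
Point 2:
  φ: 8 + 10/60 + 47.99/3600 = 8.179997
  N → positive
  Lon: 43′ + 48″ = 43.80000′; 37 + 43.80000/60 = 37.730000
  hemisphere W, so the sign is −
Point 3:
  Latitude: 26 + 51/60 + 54.9/3600 = 26.865250
  hemisphere S, so the sign is −
  λ: 25 + 47/60 + 55.8/3600 = 25.798833
  hemisphere W, so the sign is −
Point 4:
  φ: 1.16′ = 0.019333°; total 48.019333
  hemisphere S, so the sign is −
  λ: 88 + 41.088/60 = 88.684800
  hemisphere W, so the sign is −

1. -79.75865, 99.00272
2. 8.18000, -37.73000
3. -26.86525, -25.79883
4. -48.01933, -88.68480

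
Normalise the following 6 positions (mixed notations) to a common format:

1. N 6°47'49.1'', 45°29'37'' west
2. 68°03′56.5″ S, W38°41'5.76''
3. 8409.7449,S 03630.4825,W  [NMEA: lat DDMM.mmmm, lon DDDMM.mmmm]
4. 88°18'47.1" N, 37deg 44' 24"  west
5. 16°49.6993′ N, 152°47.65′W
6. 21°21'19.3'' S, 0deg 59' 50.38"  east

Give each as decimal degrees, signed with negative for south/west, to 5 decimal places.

Point 1:
  Lat: 47′ + 49.1″ = 47.81833′; 6 + 47.81833/60 = 6.796972
  N → positive
  λ: 45 + 29/60 + 37/3600 = 45.493611
  W → negative
Point 2:
  Latitude: 68° + 3/60 + 56.5/3600 = 68 + 0.050000 + 0.015694 = 68.065694
  hemisphere S, so the sign is −
  Longitude: 38 + 41/60 + 5.76/3600 = 38.684933
  W → negative
Point 3:
  Lat: degrees = first 2 digits = 84, minutes = 9.7449; 84 + 9.7449/60 = 84.162415
  S → negative
  λ: degrees = first 3 digits = 36, minutes = 30.4825; 36 + 30.4825/60 = 36.508042
  W → negative
Point 4:
  Lat: 18′ + 47.1″ = 18.78500′; 88 + 18.78500/60 = 88.313083
  N ⇒ keep positive
  λ: 44′ + 24″ = 44.40000′; 37 + 44.40000/60 = 37.740000
  hemisphere W, so the sign is −
Point 5:
  Latitude: 16 + 49.6993/60 = 16.828322
  N → positive
  Longitude: 47.65′ = 0.794167°; total 152.794167
  hemisphere W, so the sign is −
Point 6:
  Latitude: 21° + 21/60 + 19.3/3600 = 21 + 0.350000 + 0.005361 = 21.355361
  hemisphere S, so the sign is −
  λ: 0° + 59/60 + 50.38/3600 = 0 + 0.983333 + 0.013994 = 0.997328
  E ⇒ keep positive

1. 6.79697, -45.49361
2. -68.06569, -38.68493
3. -84.16242, -36.50804
4. 88.31308, -37.74000
5. 16.82832, -152.79417
6. -21.35536, 0.99733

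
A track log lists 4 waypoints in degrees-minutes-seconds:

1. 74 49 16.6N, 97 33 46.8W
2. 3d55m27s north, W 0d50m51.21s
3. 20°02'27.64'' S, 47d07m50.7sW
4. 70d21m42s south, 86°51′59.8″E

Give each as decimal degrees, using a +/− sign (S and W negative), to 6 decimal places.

Point 1:
  Latitude: 74 + 49/60 + 16.6/3600 = 74.8212778
  N ⇒ keep positive
  Longitude: 97 + 33/60 + 46.8/3600 = 97.5630000
  W ⇒ negate
Point 2:
  Lat: 3° + 55/60 + 27/3600 = 3 + 0.916667 + 0.007500 = 3.9241667
  N ⇒ keep positive
  Lon: 0 + 50/60 + 51.21/3600 = 0.8475583
  hemisphere W, so the sign is −
Point 3:
  φ: 2′ + 27.64″ = 2.46067′; 20 + 2.46067/60 = 20.0410111
  S → negative
  Lon: 47° + 7/60 + 50.7/3600 = 47 + 0.116667 + 0.014083 = 47.1307500
  W → negative
Point 4:
  Latitude: 21′ + 42″ = 21.70000′; 70 + 21.70000/60 = 70.3616667
  S ⇒ negate
  λ: 86° + 51/60 + 59.8/3600 = 86 + 0.850000 + 0.016611 = 86.8666111
  E ⇒ keep positive

1. 74.821278, -97.563000
2. 3.924167, -0.847558
3. -20.041011, -47.130750
4. -70.361667, 86.866611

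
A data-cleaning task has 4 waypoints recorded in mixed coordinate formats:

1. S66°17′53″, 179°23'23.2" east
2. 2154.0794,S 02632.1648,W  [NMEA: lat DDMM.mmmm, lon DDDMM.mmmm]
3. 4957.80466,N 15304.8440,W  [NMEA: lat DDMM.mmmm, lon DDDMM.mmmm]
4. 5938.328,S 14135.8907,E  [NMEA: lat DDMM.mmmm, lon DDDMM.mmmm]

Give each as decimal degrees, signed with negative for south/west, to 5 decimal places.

Point 1:
  Latitude: 66° + 17/60 + 53/3600 = 66 + 0.283333 + 0.014722 = 66.298056
  S → negative
  Longitude: 179° + 23/60 + 23.2/3600 = 179 + 0.383333 + 0.006444 = 179.389778
  E → positive
Point 2:
  Latitude: split at 2 digits → 21° and 54.0794′; 21 + 54.0794/60 = 21.901323
  S → negative
  Lon: split at 3 digits → 026° and 32.1648′; 26 + 32.1648/60 = 26.536080
  W ⇒ negate
Point 3:
  φ: degrees = first 2 digits = 49, minutes = 57.80466; 49 + 57.80466/60 = 49.963411
  N ⇒ keep positive
  λ: degrees = first 3 digits = 153, minutes = 4.844; 153 + 4.844/60 = 153.080733
  hemisphere W, so the sign is −
Point 4:
  φ: split at 2 digits → 59° and 38.328′; 59 + 38.328/60 = 59.638800
  hemisphere S, so the sign is −
  Longitude: split at 3 digits → 141° and 35.8907′; 141 + 35.8907/60 = 141.598178
  E → positive

1. -66.29806, 179.38978
2. -21.90132, -26.53608
3. 49.96341, -153.08073
4. -59.63880, 141.59818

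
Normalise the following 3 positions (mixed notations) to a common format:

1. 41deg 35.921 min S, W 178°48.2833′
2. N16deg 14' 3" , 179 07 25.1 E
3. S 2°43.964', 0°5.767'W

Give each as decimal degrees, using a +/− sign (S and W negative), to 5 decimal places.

Point 1:
  Latitude: 41 + 35.921/60 = 41.598683
  hemisphere S, so the sign is −
  Longitude: 178 + 48.2833/60 = 178.804722
  W → negative
Point 2:
  Lat: 14′ + 3″ = 14.05000′; 16 + 14.05000/60 = 16.234167
  N → positive
  Lon: 179° + 7/60 + 25.1/3600 = 179 + 0.116667 + 0.006972 = 179.123639
  E ⇒ keep positive
Point 3:
  Latitude: 2 + 43.964/60 = 2.732733
  S → negative
  Longitude: 0 + 5.767/60 = 0.096117
  W ⇒ negate

1. -41.59868, -178.80472
2. 16.23417, 179.12364
3. -2.73273, -0.09612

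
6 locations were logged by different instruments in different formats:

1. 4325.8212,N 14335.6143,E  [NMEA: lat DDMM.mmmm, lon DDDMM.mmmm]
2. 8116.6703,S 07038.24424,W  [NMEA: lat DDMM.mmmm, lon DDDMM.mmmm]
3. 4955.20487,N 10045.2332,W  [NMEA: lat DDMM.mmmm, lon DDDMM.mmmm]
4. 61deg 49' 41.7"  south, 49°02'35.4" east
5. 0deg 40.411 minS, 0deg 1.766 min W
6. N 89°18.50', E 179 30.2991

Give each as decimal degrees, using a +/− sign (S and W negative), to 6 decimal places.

Point 1:
  φ: split at 2 digits → 43° and 25.8212′; 43 + 25.8212/60 = 43.4303533
  N → positive
  λ: split at 3 digits → 143° and 35.6143′; 143 + 35.6143/60 = 143.5935717
  E → positive
Point 2:
  Lat: degrees = first 2 digits = 81, minutes = 16.6703; 81 + 16.6703/60 = 81.2778383
  S → negative
  λ: split at 3 digits → 070° and 38.24424′; 70 + 38.24424/60 = 70.6374040
  W ⇒ negate
Point 3:
  Latitude: degrees = first 2 digits = 49, minutes = 55.20487; 49 + 55.20487/60 = 49.9200812
  N → positive
  Longitude: split at 3 digits → 100° and 45.2332′; 100 + 45.2332/60 = 100.7538867
  hemisphere W, so the sign is −
Point 4:
  Lat: 61 + 49/60 + 41.7/3600 = 61.8282500
  S → negative
  Lon: 49 + 2/60 + 35.4/3600 = 49.0431667
  E ⇒ keep positive
Point 5:
  Latitude: 0 + 40.411/60 = 0.6735167
  S → negative
  Longitude: 1.766′ = 0.029433°; total 0.0294333
  W → negative
Point 6:
  φ: 18.5′ = 0.308333°; total 89.3083333
  N → positive
  Lon: 30.2991′ = 0.504985°; total 179.5049850
  E ⇒ keep positive

1. 43.430353, 143.593572
2. -81.277838, -70.637404
3. 49.920081, -100.753887
4. -61.828250, 49.043167
5. -0.673517, -0.029433
6. 89.308333, 179.504985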